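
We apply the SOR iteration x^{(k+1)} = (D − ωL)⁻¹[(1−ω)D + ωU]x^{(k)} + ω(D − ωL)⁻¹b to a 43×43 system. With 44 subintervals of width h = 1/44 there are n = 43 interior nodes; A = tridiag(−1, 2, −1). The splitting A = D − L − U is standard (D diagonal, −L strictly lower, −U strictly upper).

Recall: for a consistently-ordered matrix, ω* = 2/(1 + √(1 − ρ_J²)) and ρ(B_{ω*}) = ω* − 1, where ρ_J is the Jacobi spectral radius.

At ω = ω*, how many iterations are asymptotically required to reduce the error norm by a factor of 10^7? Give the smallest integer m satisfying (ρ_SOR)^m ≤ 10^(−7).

B_J for the 43×43 system has eigenvalues cos(kπ/44); ρ_J = cos(π/44) = 0.9974521.
1 − cos²(π/44) = sin²(π/44) ⇒ √(1−ρ_J²) = sin(π/44) = 0.0713392.
ω* = 2/(1+0.0713392) = 1.8668224
ρ_SOR = ω* − 1 ≈ 0.8668224.
(0.8668224)^m ≤ 10^{−7}  ⇒  m·ln(0.8668224) ≤ −7·ln10  ⇒  m ≥ 112.776  ⇒  m = 113

m = 113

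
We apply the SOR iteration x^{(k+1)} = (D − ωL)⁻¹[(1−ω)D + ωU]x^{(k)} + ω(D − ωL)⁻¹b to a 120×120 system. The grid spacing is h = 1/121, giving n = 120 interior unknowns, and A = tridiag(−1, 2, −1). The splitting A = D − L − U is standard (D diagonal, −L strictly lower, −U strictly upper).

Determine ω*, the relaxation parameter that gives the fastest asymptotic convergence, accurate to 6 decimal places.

ρ_J = max_k |cos(kπ/121)| = cos(π/121) = 0.999663
√(1 − cos²(π/121)) = sin(π/121) ≈ 0.0259607.
ω* = 2 / (1 + 0.0259607) = 2 / 1.0259607 ≈ 1.949392.
ρ_SOR = ω* − 1 = 1.949392 − 1 = 0.949392.

ω* = 1.949392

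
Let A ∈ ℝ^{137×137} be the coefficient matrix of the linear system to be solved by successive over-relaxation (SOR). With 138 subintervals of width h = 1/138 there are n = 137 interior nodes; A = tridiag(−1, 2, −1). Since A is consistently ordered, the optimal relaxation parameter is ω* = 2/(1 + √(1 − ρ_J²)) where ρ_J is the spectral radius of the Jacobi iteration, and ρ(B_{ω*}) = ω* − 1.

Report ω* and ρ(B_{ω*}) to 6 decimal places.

ω* = 1.955487, ρ_SOR = 0.955487

n=137: λ(B_J) = 1 − λ(A)/2 = cos(kπ/138); k=1 gives ρ_J = 0.999741.
√(1−ρ_J²) simplifies to sin(π/138) = 0.0227632.
[ω*] 2 ÷ (1 + 0.0227632) = 2 ÷ 1.0227632 = 1.955487.
[ρ_SOR] ω* − 1 = 0.955487.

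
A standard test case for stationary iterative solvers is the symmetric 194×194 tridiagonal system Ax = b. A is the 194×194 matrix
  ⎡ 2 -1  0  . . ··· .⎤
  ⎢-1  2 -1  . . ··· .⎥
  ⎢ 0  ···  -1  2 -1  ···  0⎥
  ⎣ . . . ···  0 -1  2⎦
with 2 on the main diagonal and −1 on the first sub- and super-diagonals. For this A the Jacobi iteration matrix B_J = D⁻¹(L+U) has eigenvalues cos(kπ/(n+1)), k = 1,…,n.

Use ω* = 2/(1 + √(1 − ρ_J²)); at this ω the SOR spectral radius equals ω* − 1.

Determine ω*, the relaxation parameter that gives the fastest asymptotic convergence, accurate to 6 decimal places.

ω* = 1.968291

[ρ_J] n=194: ρ(B_J) = cos(π/(n+1)) = cos(π/195) = 0.999870.
√(1 − cos²(π/195)) = sin(π/195) ≈ 0.0161100.
ω* = 2/(1 + 0.0161100) = 2/1.0161100 = 1.968291.
ρ_SOR = ω* − 1 = 1.968291 − 1 = 0.968291.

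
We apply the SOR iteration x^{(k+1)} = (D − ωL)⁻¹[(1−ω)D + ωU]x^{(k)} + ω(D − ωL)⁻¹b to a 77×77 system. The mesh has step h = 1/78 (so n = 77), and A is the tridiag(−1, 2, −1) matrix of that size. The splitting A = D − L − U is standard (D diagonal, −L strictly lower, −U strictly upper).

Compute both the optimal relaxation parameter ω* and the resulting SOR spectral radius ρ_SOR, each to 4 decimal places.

ρ_J = max_k |cos(kπ/78)| = cos(π/78) = 0.9992
√(1−ρ_J²) = |sin(π/78)| = 0.04027
So ω* = 2/1.04027 = 1.9226 (Young).
[ρ_SOR] ω* − 1 = 0.9226.

ω* = 1.9226, ρ_SOR = 0.9226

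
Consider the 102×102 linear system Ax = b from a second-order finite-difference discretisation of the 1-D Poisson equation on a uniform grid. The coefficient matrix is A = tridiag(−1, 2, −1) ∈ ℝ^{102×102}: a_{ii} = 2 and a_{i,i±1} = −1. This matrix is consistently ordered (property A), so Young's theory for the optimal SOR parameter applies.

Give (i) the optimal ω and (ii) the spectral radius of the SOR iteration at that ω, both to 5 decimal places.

ω* = 1.94081, ρ_SOR = 0.94081

[ρ_J] n=102: ρ(B_J) = cos(π/(n+1)) = cos(π/103) = 0.99953.
√(1−ρ_J²) = |sin(π/103)| = 0.030496
ω* = 2/(1 + 0.030496) = 2/1.030496 = 1.94081.
Hence ρ(B_{ω*}) = 1.94081 − 1 = 0.94081.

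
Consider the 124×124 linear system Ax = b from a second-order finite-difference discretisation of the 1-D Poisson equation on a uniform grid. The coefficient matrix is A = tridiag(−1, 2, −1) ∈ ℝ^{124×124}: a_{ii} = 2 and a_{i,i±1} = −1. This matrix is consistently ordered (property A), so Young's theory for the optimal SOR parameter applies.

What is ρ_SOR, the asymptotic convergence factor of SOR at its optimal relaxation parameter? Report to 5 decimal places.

ρ_SOR = 0.95097

½·tridiag(1,0,1) at n=124: λ_k = cos(kπ/125); max |λ| at k=1 ⇒ ρ_J = cos(π/125) ≈ 0.99968.
√(1−ρ_J²) = |sin(π/125)| = 0.025130
Young: ω* = 2/(1+√(1−ρ_J²)) = 2/(1+0.025130) = 2/1.025130 = 1.95097.
Hence ρ(B_{ω*}) = 1.95097 − 1 = 0.95097.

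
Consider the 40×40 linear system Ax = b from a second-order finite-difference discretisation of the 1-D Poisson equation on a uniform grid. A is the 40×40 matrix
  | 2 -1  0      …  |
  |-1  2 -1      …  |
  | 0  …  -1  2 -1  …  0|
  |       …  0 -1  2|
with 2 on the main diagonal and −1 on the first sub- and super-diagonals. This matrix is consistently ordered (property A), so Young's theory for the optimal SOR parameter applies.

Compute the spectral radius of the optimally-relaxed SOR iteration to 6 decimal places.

B_J for the 40×40 system has eigenvalues cos(kπ/41); ρ_J = cos(π/41) = 0.997066.
√(1−ρ_J²) simplifies to sin(π/41) = 0.0765493.
ω* = 2 / (1 + 0.0765493) = 2 / 1.0765493 ≈ 1.857788.
ρ_SOR = ω* − 1 ≈ 0.857788.

ρ_SOR = 0.857788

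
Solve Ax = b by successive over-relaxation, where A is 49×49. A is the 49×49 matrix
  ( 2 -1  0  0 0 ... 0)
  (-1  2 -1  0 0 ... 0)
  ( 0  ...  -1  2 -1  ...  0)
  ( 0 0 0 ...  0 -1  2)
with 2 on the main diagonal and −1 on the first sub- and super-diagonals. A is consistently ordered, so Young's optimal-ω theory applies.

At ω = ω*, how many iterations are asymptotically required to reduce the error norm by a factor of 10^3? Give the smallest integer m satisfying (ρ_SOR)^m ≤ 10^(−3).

m = 55

½·tridiag(1,0,1) at n=49: λ_k = cos(kπ/50); max |λ| at k=1 ⇒ ρ_J = cos(π/50) ≈ 0.9980267.
√(1−ρ_J²) = |sin(π/50)| = 0.0627905
[ω*] 2 ÷ (1 + 0.0627905) = 2 ÷ 1.0627905 = 1.8818384.
At ω = 1.8818384 every |λ(B_ω)| = ω−1, so ρ_SOR = 0.8818384.
Need (0.8818384)^m ≤ 10^(−3): m ≥ 3·ln10/|ln 0.8818384| = 6.90776/0.125746 = 54.934 ⇒ m = 55.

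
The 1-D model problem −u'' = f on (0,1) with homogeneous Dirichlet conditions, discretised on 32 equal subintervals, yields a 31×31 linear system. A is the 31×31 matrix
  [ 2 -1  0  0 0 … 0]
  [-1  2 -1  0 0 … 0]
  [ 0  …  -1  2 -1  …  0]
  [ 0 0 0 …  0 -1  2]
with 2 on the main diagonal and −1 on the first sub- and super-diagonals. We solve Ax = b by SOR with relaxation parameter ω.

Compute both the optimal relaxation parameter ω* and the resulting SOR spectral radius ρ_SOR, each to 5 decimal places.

n=31: λ(B_J) = 1 − λ(A)/2 = cos(kπ/32); k=1 gives ρ_J = 0.99518.
√(1 − cos²(π/32)) = sin(π/32) ≈ 0.098017.
[ω*] 2 ÷ (1 + 0.098017) = 2 ÷ 1.098017 = 1.82147.
ρ_SOR = ω* − 1 = 1.82147 − 1 = 0.82147.

ω* = 1.82147, ρ_SOR = 0.82147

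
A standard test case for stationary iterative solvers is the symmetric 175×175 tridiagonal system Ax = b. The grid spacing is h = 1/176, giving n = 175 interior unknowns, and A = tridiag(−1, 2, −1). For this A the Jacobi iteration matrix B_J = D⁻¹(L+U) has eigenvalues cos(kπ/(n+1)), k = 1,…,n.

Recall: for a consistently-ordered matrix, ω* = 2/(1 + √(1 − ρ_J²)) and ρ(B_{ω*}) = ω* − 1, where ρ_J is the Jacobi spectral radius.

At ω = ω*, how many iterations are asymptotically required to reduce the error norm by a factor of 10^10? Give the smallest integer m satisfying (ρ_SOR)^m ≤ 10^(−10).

m = 645

½·tridiag(1,0,1) at n=175: λ_k = cos(kπ/176); max |λ| at k=1 ⇒ ρ_J = cos(π/176) ≈ 0.9998407.
√(1−ρ_J²) = |sin(π/176)| = 0.0178490
ω* = 2/(1 + 0.0178490) = 2/1.0178490 = 1.9649280.
ρ_SOR = ω* − 1 = 1.9649280 − 1 = 0.9649280.
ρ_SOR^m ≤ 10^(−10) ⇔ m ≥ 10·ln10/(−ln 0.9649280) = 23.0259/0.0357018 = 644.951; m = ⌈644.951⌉ = 645.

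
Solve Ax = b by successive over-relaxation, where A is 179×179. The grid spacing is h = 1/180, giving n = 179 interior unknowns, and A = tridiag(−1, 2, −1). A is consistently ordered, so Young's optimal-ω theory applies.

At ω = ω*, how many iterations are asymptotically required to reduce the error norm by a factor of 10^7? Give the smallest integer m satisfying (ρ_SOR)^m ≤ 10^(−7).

m = 462

With n=179, ρ(Jacobi) = cos(π/180) = 0.9998477.
root = sin(π/180) = 0.0174524  (since 1−cos² = sin²).
[ω*] 2 ÷ (1 + 0.0174524) = 2 ÷ 1.0174524 = 1.9656939.
At ω = 1.9656939 every |λ(B_ω)| = ω−1, so ρ_SOR = 0.9656939.
Need (0.9656939)^m ≤ 10^(−7): m ≥ 7·ln10/|ln 0.9656939| = 16.1181/0.0349084 = 461.726 ⇒ m = 462.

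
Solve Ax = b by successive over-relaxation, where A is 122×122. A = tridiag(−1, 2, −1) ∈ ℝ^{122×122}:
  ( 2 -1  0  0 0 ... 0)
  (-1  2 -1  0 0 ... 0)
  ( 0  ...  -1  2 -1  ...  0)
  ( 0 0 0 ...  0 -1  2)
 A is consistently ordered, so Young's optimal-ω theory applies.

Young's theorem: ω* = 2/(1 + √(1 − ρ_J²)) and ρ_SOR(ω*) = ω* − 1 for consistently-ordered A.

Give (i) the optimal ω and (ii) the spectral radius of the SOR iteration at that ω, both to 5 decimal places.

ρ_J = max_k |cos(kπ/123)| = cos(π/123) = 0.99967
1 − cos²(π/123) = sin²(π/123) ⇒ √(1−ρ_J²) = sin(π/123) = 0.025539.
[ω*] 2 ÷ (1 + 0.025539) = 2 ÷ 1.025539 = 1.95019.
ρ_SOR = ω* − 1 ≈ 0.95019.

ω* = 1.95019, ρ_SOR = 0.95019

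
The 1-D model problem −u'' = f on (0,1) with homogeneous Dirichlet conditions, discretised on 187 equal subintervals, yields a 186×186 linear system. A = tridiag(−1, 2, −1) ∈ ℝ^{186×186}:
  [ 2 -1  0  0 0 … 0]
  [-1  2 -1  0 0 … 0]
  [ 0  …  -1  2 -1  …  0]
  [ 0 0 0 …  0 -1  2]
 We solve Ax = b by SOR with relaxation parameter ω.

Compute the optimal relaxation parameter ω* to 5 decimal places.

spectrum of D⁻¹(L+U) = {cos(kπ/187) : 1≤k≤186}; ρ_J = cos(π/187) = 0.99986.
√(1 − cos²(π/187)) = sin(π/187) ≈ 0.016799.
ω* = 2 / (1 + 0.016799) = 2 / 1.016799 ≈ 1.96696.
ρ_SOR = ω* − 1 = 1.96696 − 1 = 0.96696.

ω* = 1.96696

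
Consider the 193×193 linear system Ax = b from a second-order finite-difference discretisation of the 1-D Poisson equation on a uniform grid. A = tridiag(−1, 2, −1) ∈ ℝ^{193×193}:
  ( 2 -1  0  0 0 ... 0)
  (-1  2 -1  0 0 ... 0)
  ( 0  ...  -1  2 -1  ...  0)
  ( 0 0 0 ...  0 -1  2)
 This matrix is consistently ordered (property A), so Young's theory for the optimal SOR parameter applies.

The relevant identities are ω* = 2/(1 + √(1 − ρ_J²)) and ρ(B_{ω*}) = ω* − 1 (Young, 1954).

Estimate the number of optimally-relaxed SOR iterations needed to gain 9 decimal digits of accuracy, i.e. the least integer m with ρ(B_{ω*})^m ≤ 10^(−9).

m = 640

B_J for the 193×193 system has eigenvalues cos(kπ/194); ρ_J = cos(π/194) = 0.9998689.
1 − cos²(π/194) = sin²(π/194) ⇒ √(1−ρ_J²) = sin(π/194) = 0.0161931.
Then 2/(1+√(1−ρ_J²)) = 2/(1+0.0161931); ω* = 2/1.0161931 = 1.9681299.
[ρ_SOR] ω* − 1 = 0.9681299.
(0.9681299)^m ≤ 10^{−9}  ⇒  m·ln(0.9681299) ≤ −9·ln10  ⇒  m ≥ 639.825  ⇒  m = 640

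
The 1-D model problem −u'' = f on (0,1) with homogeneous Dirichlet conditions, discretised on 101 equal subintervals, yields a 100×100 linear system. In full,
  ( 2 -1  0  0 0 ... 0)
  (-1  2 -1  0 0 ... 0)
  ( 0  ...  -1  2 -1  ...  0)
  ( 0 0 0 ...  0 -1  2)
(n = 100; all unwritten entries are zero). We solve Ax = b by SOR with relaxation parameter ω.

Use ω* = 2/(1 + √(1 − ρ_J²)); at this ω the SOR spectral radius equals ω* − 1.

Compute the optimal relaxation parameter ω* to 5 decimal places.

ω* = 1.93968

[ρ_J] n=100: ρ(B_J) = cos(π/(n+1)) = cos(π/101) = 0.99952.
√(1 − cos²(π/101)) = sin(π/101) ≈ 0.031100.
So ω* = 2/1.031100 = 1.93968 (Young).
ρ(B_{ω*}) = ω*−1 = 0.93968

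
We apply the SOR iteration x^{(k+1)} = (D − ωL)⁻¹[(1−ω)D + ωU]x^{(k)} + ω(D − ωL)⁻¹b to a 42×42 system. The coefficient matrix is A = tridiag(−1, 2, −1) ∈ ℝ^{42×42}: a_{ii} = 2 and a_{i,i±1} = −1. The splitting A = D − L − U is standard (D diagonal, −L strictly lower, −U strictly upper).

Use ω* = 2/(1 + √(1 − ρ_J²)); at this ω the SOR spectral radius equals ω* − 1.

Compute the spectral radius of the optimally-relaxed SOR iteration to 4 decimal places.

ρ_J = max_k |cos(kπ/43)| = cos(π/43) = 0.9973
root = sin(π/43) = 0.07300  (since 1−cos² = sin²).
So ω* = 2/1.07300 = 1.8639 (Young).
ρ(B_{ω*}) = ω*−1 = 0.8639

ρ_SOR = 0.8639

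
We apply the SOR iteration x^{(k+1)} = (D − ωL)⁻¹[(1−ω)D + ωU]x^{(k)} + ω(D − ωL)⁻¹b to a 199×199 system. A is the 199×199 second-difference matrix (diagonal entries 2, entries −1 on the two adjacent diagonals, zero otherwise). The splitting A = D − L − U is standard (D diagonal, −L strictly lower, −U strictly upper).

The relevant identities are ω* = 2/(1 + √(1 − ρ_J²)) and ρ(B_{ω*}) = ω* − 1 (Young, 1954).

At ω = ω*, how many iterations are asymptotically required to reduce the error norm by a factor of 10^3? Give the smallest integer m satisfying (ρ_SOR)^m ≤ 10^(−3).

B_J for the 199×199 system has eigenvalues cos(kπ/200); ρ_J = cos(π/200) = 0.9998766.
root = sin(π/200) = 0.0157073  (since 1−cos² = sin²).
ω* = 2 / (1 + 0.0157073) = 2 / 1.0157073 ≈ 1.9690712.
At ω = 1.9690712 every |λ(B_ω)| = ω−1, so ρ_SOR = 0.9690712.
Need (0.9690712)^m ≤ 10^(−3): m ≥ 3·ln10/|ln 0.9690712| = 6.90776/0.0314172 = 219.872 ⇒ m = 220.

m = 220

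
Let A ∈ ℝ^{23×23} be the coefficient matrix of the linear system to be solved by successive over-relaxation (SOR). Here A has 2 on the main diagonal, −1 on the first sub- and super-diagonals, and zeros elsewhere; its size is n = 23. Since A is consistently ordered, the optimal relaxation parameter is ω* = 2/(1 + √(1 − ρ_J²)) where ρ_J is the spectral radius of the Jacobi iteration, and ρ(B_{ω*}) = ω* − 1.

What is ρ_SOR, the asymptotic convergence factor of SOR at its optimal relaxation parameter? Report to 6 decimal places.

ρ_SOR = 0.769088

n=23: λ(B_J) = 1 − λ(A)/2 = cos(kπ/24); k=1 gives ρ_J = 0.991445.
root = sin(π/24) = 0.1305262  (since 1−cos² = sin²).
Then 2/(1+√(1−ρ_J²)) = 2/(1+0.1305262); ω* = 2/1.1305262 = 1.769088.
Hence ρ(B_{ω*}) = 1.769088 − 1 = 0.769088.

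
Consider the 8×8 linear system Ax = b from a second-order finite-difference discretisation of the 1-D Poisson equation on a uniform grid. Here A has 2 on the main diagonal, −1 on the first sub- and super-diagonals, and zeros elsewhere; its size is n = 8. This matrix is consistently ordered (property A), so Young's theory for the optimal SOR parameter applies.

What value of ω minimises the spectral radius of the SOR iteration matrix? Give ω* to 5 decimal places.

n=8: λ(B_J) = 1 − λ(A)/2 = cos(kπ/9); k=1 gives ρ_J = 0.93969.
√(1 − cos²(π/9)) = sin(π/9) ≈ 0.342020.
So ω* = 2/1.342020 = 1.49029 (Young).
and ρ(B_{ω*}) = 1.49029 − 1 = 0.49029.

ω* = 1.49029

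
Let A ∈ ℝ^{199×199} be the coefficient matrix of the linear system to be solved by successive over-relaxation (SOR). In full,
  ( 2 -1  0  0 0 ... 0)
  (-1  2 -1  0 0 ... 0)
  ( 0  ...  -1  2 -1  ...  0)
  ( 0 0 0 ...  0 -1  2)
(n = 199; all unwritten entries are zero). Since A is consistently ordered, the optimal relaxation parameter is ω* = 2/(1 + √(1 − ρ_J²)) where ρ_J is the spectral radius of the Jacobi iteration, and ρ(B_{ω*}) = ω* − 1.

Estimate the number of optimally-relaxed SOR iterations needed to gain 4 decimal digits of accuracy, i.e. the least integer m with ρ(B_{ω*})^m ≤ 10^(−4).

m = 294

B_J for the 199×199 system has eigenvalues cos(kπ/200); ρ_J = cos(π/200) = 0.9998766.
√(1−ρ_J²) = |sin(π/200)| = 0.0157073
[ω*] 2 ÷ (1 + 0.0157073) = 2 ÷ 1.0157073 = 1.9690712.
[ρ_SOR] ω* − 1 = 0.9690712.
Need (0.9690712)^m ≤ 10^(−4): m ≥ 4·ln10/|ln 0.9690712| = 9.21034/0.0314172 = 293.162 ⇒ m = 294.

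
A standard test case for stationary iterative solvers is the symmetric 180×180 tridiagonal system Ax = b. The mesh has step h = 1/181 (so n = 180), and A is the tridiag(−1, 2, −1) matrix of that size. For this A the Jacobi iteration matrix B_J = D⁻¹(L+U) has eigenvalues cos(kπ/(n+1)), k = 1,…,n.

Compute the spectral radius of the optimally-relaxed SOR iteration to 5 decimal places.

ρ_SOR = 0.96588

½·tridiag(1,0,1) at n=180: λ_k = cos(kπ/181); max |λ| at k=1 ⇒ ρ_J = cos(π/181) ≈ 0.99985.
√(1−ρ_J²) = |sin(π/181)| = 0.017356
[ω*] 2 ÷ (1 + 0.017356) = 2 ÷ 1.017356 = 1.96588.
[ρ_SOR] ω* − 1 = 0.96588.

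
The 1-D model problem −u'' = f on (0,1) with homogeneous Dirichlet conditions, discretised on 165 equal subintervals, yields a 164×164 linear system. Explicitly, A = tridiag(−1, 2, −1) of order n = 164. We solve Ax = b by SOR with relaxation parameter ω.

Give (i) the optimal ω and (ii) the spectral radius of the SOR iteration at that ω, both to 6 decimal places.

ω* = 1.962634, ρ_SOR = 0.962634

½·tridiag(1,0,1) at n=164: λ_k = cos(kπ/165); max |λ| at k=1 ⇒ ρ_J = cos(π/165) ≈ 0.999819.
1 − cos²(π/165) = sin²(π/165) ⇒ √(1−ρ_J²) = sin(π/165) = 0.0190388.
ω* = 2/(1+0.0190388) = 1.962634
ρ_SOR = ω* − 1 ≈ 0.962634.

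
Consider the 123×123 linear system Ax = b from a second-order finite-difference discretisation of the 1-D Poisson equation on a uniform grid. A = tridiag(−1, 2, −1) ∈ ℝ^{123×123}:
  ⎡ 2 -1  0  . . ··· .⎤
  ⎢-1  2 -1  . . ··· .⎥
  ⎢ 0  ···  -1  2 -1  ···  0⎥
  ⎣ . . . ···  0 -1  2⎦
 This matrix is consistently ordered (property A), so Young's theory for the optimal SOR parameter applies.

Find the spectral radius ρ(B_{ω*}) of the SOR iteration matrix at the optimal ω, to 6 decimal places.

[ρ_J] n=123: ρ(B_J) = cos(π/(n+1)) = cos(π/124) = 0.999679.
√(1−ρ_J²) = |sin(π/124)| = 0.0253327
ω* = 2 / (1 + 0.0253327) = 2 / 1.0253327 ≈ 1.950586.
At ω = 1.950586 every |λ(B_ω)| = ω−1, so ρ_SOR = 0.950586.

ρ_SOR = 0.950586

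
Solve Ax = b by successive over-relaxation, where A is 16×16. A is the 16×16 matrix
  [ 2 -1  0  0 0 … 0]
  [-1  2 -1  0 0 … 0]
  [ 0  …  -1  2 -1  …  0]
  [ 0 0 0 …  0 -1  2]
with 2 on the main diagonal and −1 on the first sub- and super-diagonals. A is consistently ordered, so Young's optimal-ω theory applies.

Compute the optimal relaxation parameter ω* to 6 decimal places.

ρ_J = max_k |cos(kπ/17)| = cos(π/17) = 0.982973
√(1−ρ_J²) simplifies to sin(π/17) = 0.1837495.
ω* = 2/(1+0.1837495) = 1.689547
ρ_SOR = ω* − 1 ≈ 0.689547.

ω* = 1.689547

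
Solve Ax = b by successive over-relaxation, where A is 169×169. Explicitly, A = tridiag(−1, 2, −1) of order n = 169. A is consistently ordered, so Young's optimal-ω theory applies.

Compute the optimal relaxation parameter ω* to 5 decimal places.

½·tridiag(1,0,1) at n=169: λ_k = cos(kπ/170); max |λ| at k=1 ⇒ ρ_J = cos(π/170) ≈ 0.99983.
root = sin(π/170) = 0.018479  (since 1−cos² = sin²).
ω* = 2 / (1 + 0.018479) = 2 / 1.018479 ≈ 1.96371.
ρ_SOR = ω* − 1 = 1.96371 − 1 = 0.96371.

ω* = 1.96371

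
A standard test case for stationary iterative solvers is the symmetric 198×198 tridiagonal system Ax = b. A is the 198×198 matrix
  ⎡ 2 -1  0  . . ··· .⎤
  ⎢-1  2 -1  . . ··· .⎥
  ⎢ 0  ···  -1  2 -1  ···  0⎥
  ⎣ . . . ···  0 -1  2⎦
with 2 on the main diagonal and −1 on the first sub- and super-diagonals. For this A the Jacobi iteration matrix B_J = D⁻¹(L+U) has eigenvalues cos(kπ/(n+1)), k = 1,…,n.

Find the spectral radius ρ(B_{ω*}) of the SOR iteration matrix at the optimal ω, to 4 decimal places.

n=198: λ(B_J) = 1 − λ(A)/2 = cos(kπ/199); k=1 gives ρ_J = 0.9999.
√(1 − cos²(π/199)) = sin(π/199) ≈ 0.01579.
So ω* = 2/1.01579 = 1.9689 (Young).
and ρ(B_{ω*}) = 1.9689 − 1 = 0.9689.

ρ_SOR = 0.9689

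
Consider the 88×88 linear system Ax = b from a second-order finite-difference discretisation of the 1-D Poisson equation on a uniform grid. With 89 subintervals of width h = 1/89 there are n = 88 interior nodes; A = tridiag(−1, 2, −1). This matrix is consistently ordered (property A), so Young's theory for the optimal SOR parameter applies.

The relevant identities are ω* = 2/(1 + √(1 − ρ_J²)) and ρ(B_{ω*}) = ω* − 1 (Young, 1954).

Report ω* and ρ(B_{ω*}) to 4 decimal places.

ω* = 1.9318, ρ_SOR = 0.9318

½·tridiag(1,0,1) at n=88: λ_k = cos(kπ/89); max |λ| at k=1 ⇒ ρ_J = cos(π/89) ≈ 0.9994.
root = sin(π/89) = 0.03529  (since 1−cos² = sin²).
So ω* = 2/1.03529 = 1.9318 (Young).
At ω = 1.9318 every |λ(B_ω)| = ω−1, so ρ_SOR = 0.9318.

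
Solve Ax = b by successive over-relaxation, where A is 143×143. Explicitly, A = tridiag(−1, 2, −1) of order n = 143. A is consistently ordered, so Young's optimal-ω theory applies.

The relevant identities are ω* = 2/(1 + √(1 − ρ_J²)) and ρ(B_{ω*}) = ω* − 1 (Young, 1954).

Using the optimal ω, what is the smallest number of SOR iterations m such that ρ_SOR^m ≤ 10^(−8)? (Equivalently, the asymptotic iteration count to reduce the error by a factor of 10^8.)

B_J for the 143×143 system has eigenvalues cos(kπ/144); ρ_J = cos(π/144) = 0.9997620.
√(1−ρ_J²) = |sin(π/144)| = 0.0218149
Then 2/(1+√(1−ρ_J²)) = 2/(1+0.0218149); ω* = 2/1.0218149 = 1.9573017.
Hence ρ(B_{ω*}) = 1.9573017 − 1 = 0.9573017.
(0.9573017)^m ≤ 10^{−8}  ⇒  m·ln(0.9573017) ≤ −8·ln10  ⇒  m ≥ 422.138  ⇒  m = 423

m = 423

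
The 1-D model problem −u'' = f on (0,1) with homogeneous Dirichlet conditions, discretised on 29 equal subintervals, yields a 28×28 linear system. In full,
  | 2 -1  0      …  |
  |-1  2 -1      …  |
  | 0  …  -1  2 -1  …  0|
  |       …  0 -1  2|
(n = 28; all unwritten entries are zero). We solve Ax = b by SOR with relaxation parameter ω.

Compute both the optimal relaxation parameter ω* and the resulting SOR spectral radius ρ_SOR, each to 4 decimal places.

ω* = 1.8049, ρ_SOR = 0.8049

With n=28, ρ(Jacobi) = cos(π/29) = 0.9941.
root = sin(π/29) = 0.10812  (since 1−cos² = sin²).
ω* = 2 / (1 + 0.10812) = 2 / 1.10812 ≈ 1.8049.
[ρ_SOR] ω* − 1 = 0.8049.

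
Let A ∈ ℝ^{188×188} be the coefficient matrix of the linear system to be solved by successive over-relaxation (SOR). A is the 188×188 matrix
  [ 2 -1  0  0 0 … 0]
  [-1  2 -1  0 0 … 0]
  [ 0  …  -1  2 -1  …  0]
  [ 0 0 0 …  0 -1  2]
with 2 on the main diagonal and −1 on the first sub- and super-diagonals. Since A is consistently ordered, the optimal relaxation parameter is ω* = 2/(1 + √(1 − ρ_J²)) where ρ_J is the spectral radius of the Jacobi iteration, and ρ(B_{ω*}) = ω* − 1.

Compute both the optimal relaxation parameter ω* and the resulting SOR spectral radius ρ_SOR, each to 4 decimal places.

With n=188, ρ(Jacobi) = cos(π/189) = 0.9999.
root = sin(π/189) = 0.01662  (since 1−cos² = sin²).
ω* = 2/(1 + 0.01662) = 2/1.01662 = 1.9673.
ρ_SOR = ω* − 1 = 1.9673 − 1 = 0.9673.

ω* = 1.9673, ρ_SOR = 0.9673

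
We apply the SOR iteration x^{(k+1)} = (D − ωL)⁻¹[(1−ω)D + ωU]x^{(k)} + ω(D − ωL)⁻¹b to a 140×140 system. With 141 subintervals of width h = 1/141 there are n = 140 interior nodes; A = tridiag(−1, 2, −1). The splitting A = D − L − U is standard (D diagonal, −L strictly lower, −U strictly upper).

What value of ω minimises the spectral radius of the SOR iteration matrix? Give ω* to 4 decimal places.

spectrum of D⁻¹(L+U) = {cos(kπ/141) : 1≤k≤140}; ρ_J = cos(π/141) = 0.9998.
1 − cos²(π/141) = sin²(π/141) ⇒ √(1−ρ_J²) = sin(π/141) = 0.02228.
So ω* = 2/1.02228 = 1.9564 (Young).
Hence ρ(B_{ω*}) = 1.9564 − 1 = 0.9564.

ω* = 1.9564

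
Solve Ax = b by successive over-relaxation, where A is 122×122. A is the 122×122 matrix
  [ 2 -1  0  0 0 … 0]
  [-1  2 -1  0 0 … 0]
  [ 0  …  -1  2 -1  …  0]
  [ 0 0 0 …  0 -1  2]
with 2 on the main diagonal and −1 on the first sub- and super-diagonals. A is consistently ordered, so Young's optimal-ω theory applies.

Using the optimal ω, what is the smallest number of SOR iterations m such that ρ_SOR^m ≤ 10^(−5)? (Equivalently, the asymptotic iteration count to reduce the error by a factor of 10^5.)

m = 226

[ρ_J] n=122: ρ(B_J) = cos(π/(n+1)) = cos(π/123) = 0.9996738.
1 − cos²(π/123) = sin²(π/123) ⇒ √(1−ρ_J²) = sin(π/123) = 0.0255386.
ω* = 2/(1+0.0255386) = 1.9501948
Hence ρ(B_{ω*}) = 1.9501948 − 1 = 0.9501948.
5·ln10 = 11.5129; −ln(0.9501948) = 0.0510883; m = ⌈11.5129/0.0510883⌉ = ⌈225.353⌉ = 226.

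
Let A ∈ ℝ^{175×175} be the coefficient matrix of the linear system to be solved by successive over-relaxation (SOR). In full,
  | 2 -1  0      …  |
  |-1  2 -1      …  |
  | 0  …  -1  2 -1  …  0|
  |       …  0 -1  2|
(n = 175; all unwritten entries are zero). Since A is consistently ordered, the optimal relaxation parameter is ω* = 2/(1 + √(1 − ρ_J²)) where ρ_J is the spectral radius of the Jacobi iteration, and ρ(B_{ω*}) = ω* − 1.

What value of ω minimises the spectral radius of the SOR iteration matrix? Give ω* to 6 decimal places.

ρ_J = max_k |cos(kπ/176)| = cos(π/176) = 0.999841
√(1−ρ_J²) simplifies to sin(π/176) = 0.0178490.
Young: ω* = 2/(1+√(1−ρ_J²)) = 2/(1+0.0178490) = 2/1.0178490 = 1.964928.
ρ_SOR = ω* − 1 = 1.964928 − 1 = 0.964928.

ω* = 1.964928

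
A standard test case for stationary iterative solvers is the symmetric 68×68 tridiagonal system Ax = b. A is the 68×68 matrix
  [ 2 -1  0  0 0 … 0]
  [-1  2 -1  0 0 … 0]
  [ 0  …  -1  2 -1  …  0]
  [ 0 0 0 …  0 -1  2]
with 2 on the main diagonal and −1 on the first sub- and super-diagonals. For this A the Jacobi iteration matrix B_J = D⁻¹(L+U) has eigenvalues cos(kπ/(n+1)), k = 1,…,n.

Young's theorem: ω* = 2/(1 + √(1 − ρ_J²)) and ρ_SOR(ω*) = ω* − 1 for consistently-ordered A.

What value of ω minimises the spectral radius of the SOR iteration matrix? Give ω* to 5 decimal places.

ω* = 1.91293

½·tridiag(1,0,1) at n=68: λ_k = cos(kπ/69); max |λ| at k=1 ⇒ ρ_J = cos(π/69) ≈ 0.99896.
root = sin(π/69) = 0.045515  (since 1−cos² = sin²).
ω* = 2/(1 + 0.045515) = 2/1.045515 = 1.91293.
ρ_SOR = ω* − 1 ≈ 0.91293.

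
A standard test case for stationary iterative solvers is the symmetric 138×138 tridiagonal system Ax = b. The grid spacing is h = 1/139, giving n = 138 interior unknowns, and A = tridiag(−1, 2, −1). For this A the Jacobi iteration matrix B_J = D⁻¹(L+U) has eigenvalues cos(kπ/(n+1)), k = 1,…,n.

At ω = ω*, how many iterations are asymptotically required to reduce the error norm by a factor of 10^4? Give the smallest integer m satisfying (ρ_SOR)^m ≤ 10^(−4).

m = 204

spectrum of D⁻¹(L+U) = {cos(kπ/139) : 1≤k≤138}; ρ_J = cos(π/139) = 0.9997446.
1 − cos²(π/139) = sin²(π/139) ⇒ √(1−ρ_J²) = sin(π/139) = 0.0225995.
So ω* = 2/1.0225995 = 1.9557999 (Young).
ρ(B_{ω*}) = ω*−1 = 0.9557999
For 4 digits: m = 4·ln10 / (−ln 0.9557999) = 9.21034/0.0452067 = 203.738; round up → m = 204.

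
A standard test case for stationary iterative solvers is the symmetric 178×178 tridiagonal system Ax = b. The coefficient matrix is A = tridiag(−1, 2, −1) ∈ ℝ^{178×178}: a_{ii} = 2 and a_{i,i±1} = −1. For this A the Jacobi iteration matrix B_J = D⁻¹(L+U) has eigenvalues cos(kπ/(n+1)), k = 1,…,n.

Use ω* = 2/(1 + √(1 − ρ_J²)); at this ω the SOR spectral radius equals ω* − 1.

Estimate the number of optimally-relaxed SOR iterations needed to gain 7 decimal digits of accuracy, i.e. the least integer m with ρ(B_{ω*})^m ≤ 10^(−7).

spectrum of D⁻¹(L+U) = {cos(kπ/179) : 1≤k≤178}; ρ_J = cos(π/179) = 0.9998460.
root = sin(π/179) = 0.0175499  (since 1−cos² = sin²).
[ω*] 2 ÷ (1 + 0.0175499) = 2 ÷ 1.0175499 = 1.9655056.
ρ_SOR = ω* − 1 = 1.9655056 − 1 = 0.9655056.
(0.9655056)^m ≤ 10^{−7}  ⇒  m·ln(0.9655056) ≤ −7·ln10  ⇒  m ≥ 459.161  ⇒  m = 460

m = 460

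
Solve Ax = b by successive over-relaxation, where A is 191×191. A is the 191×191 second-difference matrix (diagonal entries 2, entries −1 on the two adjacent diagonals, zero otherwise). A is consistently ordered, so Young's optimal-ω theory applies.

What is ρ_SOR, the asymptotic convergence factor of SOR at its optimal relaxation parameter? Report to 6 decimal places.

ρ_SOR = 0.967803

spectrum of D⁻¹(L+U) = {cos(kπ/192) : 1≤k≤191}; ρ_J = cos(π/192) = 0.999866.
√(1−ρ_J²) = |sin(π/192)| = 0.0163617
ω* = 2 / (1 + 0.0163617) = 2 / 1.0163617 ≈ 1.967803.
and ρ(B_{ω*}) = 1.967803 − 1 = 0.967803.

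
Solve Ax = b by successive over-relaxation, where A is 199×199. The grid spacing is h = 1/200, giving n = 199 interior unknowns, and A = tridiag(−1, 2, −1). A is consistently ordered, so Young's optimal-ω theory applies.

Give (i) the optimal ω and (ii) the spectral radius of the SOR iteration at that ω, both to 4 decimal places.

ρ_J = max_k |cos(kπ/200)| = cos(π/200) = 0.9999
√(1−ρ_J²) = |sin(π/200)| = 0.01571
So ω* = 2/1.01571 = 1.9691 (Young).
ρ_SOR = ω* − 1 = 1.9691 − 1 = 0.9691.

ω* = 1.9691, ρ_SOR = 0.9691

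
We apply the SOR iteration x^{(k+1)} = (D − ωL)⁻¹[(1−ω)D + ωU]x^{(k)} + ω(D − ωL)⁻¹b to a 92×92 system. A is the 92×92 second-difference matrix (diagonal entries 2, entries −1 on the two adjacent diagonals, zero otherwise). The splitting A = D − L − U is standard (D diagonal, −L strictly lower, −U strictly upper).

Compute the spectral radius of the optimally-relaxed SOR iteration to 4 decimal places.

½·tridiag(1,0,1) at n=92: λ_k = cos(kπ/93); max |λ| at k=1 ⇒ ρ_J = cos(π/93) ≈ 0.9994.
√(1 − cos²(π/93)) = sin(π/93) ≈ 0.03377.
Young: ω* = 2/(1+√(1−ρ_J²)) = 2/(1+0.03377) = 2/1.03377 = 1.9347.
Hence ρ(B_{ω*}) = 1.9347 − 1 = 0.9347.

ρ_SOR = 0.9347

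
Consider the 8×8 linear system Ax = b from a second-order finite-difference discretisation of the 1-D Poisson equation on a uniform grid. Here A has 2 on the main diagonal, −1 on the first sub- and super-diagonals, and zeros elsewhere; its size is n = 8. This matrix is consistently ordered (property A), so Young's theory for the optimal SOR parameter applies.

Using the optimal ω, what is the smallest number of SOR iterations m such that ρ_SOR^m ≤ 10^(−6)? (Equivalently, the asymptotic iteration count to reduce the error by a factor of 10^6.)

With n=8, ρ(Jacobi) = cos(π/9) = 0.9396926.
1 − cos²(π/9) = sin²(π/9) ⇒ √(1−ρ_J²) = sin(π/9) = 0.3420201.
So ω* = 2/1.3420201 = 1.4902906 (Young).
and ρ(B_{ω*}) = 1.4902906 − 1 = 0.4902906.
(0.4902906)^m ≤ 10^{−6}  ⇒  m·ln(0.4902906) ≤ −6·ln10  ⇒  m ≥ 19.383  ⇒  m = 20

m = 20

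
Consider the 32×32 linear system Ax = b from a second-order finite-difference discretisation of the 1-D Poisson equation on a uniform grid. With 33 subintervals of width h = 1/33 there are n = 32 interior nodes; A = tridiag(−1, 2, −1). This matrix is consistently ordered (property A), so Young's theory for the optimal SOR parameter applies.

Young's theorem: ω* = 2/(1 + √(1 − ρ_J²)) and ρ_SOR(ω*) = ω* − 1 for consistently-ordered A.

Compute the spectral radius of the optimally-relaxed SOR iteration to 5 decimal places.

ρ_SOR = 0.82639

n=32: λ(B_J) = 1 − λ(A)/2 = cos(kπ/33); k=1 gives ρ_J = 0.99547.
√(1−ρ_J²) = |sin(π/33)| = 0.095056
[ω*] 2 ÷ (1 + 0.095056) = 2 ÷ 1.095056 = 1.82639.
[ρ_SOR] ω* − 1 = 0.82639.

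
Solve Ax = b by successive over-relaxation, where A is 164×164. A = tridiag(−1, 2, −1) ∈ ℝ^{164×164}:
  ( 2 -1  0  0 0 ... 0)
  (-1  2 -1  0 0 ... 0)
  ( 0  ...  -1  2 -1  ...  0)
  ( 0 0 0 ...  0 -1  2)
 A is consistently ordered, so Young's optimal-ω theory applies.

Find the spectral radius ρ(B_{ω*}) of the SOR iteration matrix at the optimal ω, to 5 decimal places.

B_J for the 164×164 system has eigenvalues cos(kπ/165); ρ_J = cos(π/165) = 0.99982.
root = sin(π/165) = 0.019039  (since 1−cos² = sin²).
Then 2/(1+√(1−ρ_J²)) = 2/(1+0.019039); ω* = 2/1.019039 = 1.96263.
Hence ρ(B_{ω*}) = 1.96263 − 1 = 0.96263.

ρ_SOR = 0.96263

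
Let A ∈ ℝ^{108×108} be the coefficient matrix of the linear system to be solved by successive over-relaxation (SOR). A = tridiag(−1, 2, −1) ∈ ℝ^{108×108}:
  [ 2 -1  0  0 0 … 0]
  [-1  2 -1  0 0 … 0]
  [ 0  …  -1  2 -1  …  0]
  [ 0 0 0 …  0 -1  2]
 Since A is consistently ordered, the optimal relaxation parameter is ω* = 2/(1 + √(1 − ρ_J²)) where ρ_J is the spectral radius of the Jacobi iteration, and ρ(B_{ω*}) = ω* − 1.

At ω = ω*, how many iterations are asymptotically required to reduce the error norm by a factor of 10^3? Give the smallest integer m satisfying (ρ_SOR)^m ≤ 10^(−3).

m = 120

n=108: λ(B_J) = 1 − λ(A)/2 = cos(kπ/109); k=1 gives ρ_J = 0.9995847.
1 − cos²(π/109) = sin²(π/109) ⇒ √(1−ρ_J²) = sin(π/109) = 0.0288180.
ω* = 2/(1 + 0.0288180) = 2/1.0288180 = 1.9439784.
ρ_SOR = ω* − 1 = 1.9439784 − 1 = 0.9439784.
3·ln10 = 6.90776; −ln(0.9439784) = 0.057652; m = ⌈6.90776/0.057652⌉ = ⌈119.818⌉ = 120.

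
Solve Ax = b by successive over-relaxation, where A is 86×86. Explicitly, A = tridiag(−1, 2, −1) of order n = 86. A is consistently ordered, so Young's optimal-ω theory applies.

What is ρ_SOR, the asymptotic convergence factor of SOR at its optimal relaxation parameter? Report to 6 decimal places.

ρ_SOR = 0.930311

[ρ_J] n=86: ρ(B_J) = cos(π/(n+1)) = cos(π/87) = 0.999348.
root = sin(π/87) = 0.0361024  (since 1−cos² = sin²).
Young: ω* = 2/(1+√(1−ρ_J²)) = 2/(1+0.0361024) = 2/1.0361024 = 1.930311.
At ω = 1.930311 every |λ(B_ω)| = ω−1, so ρ_SOR = 0.930311.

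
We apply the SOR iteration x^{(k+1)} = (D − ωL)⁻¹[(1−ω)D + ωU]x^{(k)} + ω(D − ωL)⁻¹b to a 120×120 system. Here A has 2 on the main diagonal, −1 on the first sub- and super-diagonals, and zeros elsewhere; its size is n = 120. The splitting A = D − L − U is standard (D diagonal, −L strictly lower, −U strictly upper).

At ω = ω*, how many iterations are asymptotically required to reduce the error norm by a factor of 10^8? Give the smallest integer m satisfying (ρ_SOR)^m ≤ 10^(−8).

m = 355

B_J for the 120×120 system has eigenvalues cos(kπ/121); ρ_J = cos(π/121) = 0.9996630.
√(1 − cos²(π/121)) = sin(π/121) ≈ 0.0259607.
ω* = 2/(1+0.0259607) = 1.9493924
[ρ_SOR] ω* − 1 = 0.9493924.
m ≥ 8·ln10 / (−ln 0.9493924) = 354.701; smallest integer m = 355.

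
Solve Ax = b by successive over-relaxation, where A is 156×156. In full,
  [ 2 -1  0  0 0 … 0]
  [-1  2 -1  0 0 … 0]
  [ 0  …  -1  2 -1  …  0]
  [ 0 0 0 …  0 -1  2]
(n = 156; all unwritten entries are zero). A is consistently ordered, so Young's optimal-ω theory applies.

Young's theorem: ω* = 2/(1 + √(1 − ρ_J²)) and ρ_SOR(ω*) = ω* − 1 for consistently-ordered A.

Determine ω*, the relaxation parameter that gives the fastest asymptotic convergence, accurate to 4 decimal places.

ω* = 1.9608

B_J for the 156×156 system has eigenvalues cos(kπ/157); ρ_J = cos(π/157) = 0.9998.
√(1−ρ_J²) simplifies to sin(π/157) = 0.02001.
ω* = 2/(1+0.02001) = 1.9608
At ω = 1.9608 every |λ(B_ω)| = ω−1, so ρ_SOR = 0.9608.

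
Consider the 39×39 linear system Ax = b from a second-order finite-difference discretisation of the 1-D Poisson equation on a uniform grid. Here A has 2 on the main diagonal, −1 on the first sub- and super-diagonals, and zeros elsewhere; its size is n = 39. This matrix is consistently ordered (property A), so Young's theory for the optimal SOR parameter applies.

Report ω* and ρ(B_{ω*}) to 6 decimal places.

[ρ_J] n=39: ρ(B_J) = cos(π/(n+1)) = cos(π/40) = 0.996917.
√(1−ρ_J²) = |sin(π/40)| = 0.0784591
Then 2/(1+√(1−ρ_J²)) = 2/(1+0.0784591); ω* = 2/1.0784591 = 1.854498.
ρ_SOR = ω* − 1 = 1.854498 − 1 = 0.854498.

ω* = 1.854498, ρ_SOR = 0.854498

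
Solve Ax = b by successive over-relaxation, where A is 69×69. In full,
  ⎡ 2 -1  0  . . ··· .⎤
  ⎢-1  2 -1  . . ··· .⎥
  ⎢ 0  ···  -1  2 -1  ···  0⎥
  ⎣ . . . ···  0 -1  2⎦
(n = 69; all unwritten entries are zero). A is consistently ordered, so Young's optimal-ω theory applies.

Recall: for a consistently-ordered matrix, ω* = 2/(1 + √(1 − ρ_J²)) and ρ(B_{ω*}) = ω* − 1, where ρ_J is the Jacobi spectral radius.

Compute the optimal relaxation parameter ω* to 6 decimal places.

spectrum of D⁻¹(L+U) = {cos(kπ/70) : 1≤k≤69}; ρ_J = cos(π/70) = 0.998993.
√(1−ρ_J²) = |sin(π/70)| = 0.0448648
ω* = 2/(1 + 0.0448648) = 2/1.0448648 = 1.914123.
At ω = 1.914123 every |λ(B_ω)| = ω−1, so ρ_SOR = 0.914123.

ω* = 1.914123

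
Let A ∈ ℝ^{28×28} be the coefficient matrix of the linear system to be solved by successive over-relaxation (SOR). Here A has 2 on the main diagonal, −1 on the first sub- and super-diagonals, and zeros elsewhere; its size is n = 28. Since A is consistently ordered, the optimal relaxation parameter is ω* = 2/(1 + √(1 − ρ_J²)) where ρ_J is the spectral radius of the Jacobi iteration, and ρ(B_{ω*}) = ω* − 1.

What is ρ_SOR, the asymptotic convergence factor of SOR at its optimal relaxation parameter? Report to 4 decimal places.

With n=28, ρ(Jacobi) = cos(π/29) = 0.9941.
1 − cos²(π/29) = sin²(π/29) ⇒ √(1−ρ_J²) = sin(π/29) = 0.10812.
ω* = 2 / (1 + 0.10812) = 2 / 1.10812 ≈ 1.8049.
Hence ρ(B_{ω*}) = 1.8049 − 1 = 0.8049.

ρ_SOR = 0.8049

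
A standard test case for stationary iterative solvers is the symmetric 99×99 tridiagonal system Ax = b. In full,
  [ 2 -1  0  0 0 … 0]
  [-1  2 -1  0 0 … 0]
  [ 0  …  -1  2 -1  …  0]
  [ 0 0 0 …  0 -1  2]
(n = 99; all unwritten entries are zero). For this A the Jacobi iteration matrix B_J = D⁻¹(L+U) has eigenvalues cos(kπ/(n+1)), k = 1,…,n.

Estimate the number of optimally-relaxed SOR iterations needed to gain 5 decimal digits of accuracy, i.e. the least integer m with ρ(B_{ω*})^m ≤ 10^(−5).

B_J for the 99×99 system has eigenvalues cos(kπ/100); ρ_J = cos(π/100) = 0.9995066.
1 − cos²(π/100) = sin²(π/100) ⇒ √(1−ρ_J²) = sin(π/100) = 0.0314108.
[ω*] 2 ÷ (1 + 0.0314108) = 2 ÷ 1.0314108 = 1.9390916.
and ρ(B_{ω*}) = 1.9390916 − 1 = 0.9390916.
For 5 digits: m = 5·ln10 / (−ln 0.9390916) = 11.5129/0.0628423 = 183.203; round up → m = 184.

m = 184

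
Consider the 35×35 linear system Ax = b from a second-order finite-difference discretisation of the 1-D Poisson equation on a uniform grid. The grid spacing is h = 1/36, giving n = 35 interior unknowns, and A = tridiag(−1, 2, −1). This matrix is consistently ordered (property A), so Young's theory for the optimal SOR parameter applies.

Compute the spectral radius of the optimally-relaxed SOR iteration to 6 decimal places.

n=35: λ(B_J) = 1 − λ(A)/2 = cos(kπ/36); k=1 gives ρ_J = 0.996195.
√(1−ρ_J²) = |sin(π/36)| = 0.0871557
ω* = 2/(1+0.0871557) = 1.839663
ρ(B_{ω*}) = ω*−1 = 0.839663

ρ_SOR = 0.839663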